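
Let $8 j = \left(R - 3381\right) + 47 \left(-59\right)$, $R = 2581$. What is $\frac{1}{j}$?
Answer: $- \frac{8}{3573} \approx -0.002239$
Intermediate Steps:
$j = - \frac{3573}{8}$ ($j = \frac{\left(2581 - 3381\right) + 47 \left(-59\right)}{8} = \frac{-800 - 2773}{8} = \frac{1}{8} \left(-3573\right) = - \frac{3573}{8} \approx -446.63$)
$\frac{1}{j} = \frac{1}{- \frac{3573}{8}} = - \frac{8}{3573}$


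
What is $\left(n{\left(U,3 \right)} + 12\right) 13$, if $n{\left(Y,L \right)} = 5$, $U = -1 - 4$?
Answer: $221$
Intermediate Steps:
$U = -5$ ($U = -1 - 4 = -5$)
$\left(n{\left(U,3 \right)} + 12\right) 13 = \left(5 + 12\right) 13 = 17 \cdot 13 = 221$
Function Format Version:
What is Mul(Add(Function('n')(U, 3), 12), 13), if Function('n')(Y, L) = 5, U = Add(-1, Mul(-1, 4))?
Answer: 221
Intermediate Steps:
U = -5 (U = Add(-1, -4) = -5)
Mul(Add(Function('n')(U, 3), 12), 13) = Mul(Add(5, 12), 13) = Mul(17, 13) = 221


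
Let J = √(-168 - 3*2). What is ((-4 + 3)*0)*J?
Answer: 0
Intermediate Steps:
J = I*√174 (J = √(-168 - 6) = √(-174) = I*√174 ≈ 13.191*I)
((-4 + 3)*0)*J = ((-4 + 3)*0)*(I*√174) = (-1*0)*(I*√174) = 0*(I*√174) = 0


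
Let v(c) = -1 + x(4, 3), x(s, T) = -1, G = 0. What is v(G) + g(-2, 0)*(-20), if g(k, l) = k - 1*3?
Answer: 98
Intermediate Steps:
v(c) = -2 (v(c) = -1 - 1 = -2)
g(k, l) = -3 + k (g(k, l) = k - 3 = -3 + k)
v(G) + g(-2, 0)*(-20) = -2 + (-3 - 2)*(-20) = -2 - 5*(-20) = -2 + 100 = 98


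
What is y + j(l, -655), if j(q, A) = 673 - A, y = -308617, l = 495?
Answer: -307289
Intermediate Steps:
y + j(l, -655) = -308617 + (673 - 1*(-655)) = -308617 + (673 + 655) = -308617 + 1328 = -307289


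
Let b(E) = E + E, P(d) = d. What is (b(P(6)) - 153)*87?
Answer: -12267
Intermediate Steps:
b(E) = 2*E
(b(P(6)) - 153)*87 = (2*6 - 153)*87 = (12 - 153)*87 = -141*87 = -12267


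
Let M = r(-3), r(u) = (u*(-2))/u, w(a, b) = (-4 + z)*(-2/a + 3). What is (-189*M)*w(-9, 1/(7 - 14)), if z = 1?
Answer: -3654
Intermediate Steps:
w(a, b) = -9 + 6/a (w(a, b) = (-4 + 1)*(-2/a + 3) = -3*(3 - 2/a) = -9 + 6/a)
r(u) = -2 (r(u) = (-2*u)/u = -2)
M = -2
(-189*M)*w(-9, 1/(7 - 14)) = (-189*(-2))*(-9 + 6/(-9)) = 378*(-9 + 6*(-⅑)) = 378*(-9 - ⅔) = 378*(-29/3) = -3654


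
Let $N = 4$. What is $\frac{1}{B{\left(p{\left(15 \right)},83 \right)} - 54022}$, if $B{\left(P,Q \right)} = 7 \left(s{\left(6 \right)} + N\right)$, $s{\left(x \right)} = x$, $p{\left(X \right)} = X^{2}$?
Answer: $- \frac{1}{53952} \approx -1.8535 \cdot 10^{-5}$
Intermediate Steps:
$B{\left(P,Q \right)} = 70$ ($B{\left(P,Q \right)} = 7 \left(6 + 4\right) = 7 \cdot 10 = 70$)
$\frac{1}{B{\left(p{\left(15 \right)},83 \right)} - 54022} = \frac{1}{70 - 54022} = \frac{1}{-53952} = - \frac{1}{53952}$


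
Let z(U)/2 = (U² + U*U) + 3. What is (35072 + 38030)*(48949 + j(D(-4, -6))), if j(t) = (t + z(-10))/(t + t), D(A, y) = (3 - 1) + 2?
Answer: 7164032551/2 ≈ 3.5820e+9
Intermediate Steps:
z(U) = 6 + 4*U² (z(U) = 2*((U² + U*U) + 3) = 2*((U² + U²) + 3) = 2*(2*U² + 3) = 2*(3 + 2*U²) = 6 + 4*U²)
D(A, y) = 4 (D(A, y) = 2 + 2 = 4)
j(t) = (406 + t)/(2*t) (j(t) = (t + (6 + 4*(-10)²))/(t + t) = (t + (6 + 4*100))/((2*t)) = (t + (6 + 400))*(1/(2*t)) = (t + 406)*(1/(2*t)) = (406 + t)*(1/(2*t)) = (406 + t)/(2*t))
(35072 + 38030)*(48949 + j(D(-4, -6))) = (35072 + 38030)*(48949 + (½)*(406 + 4)/4) = 73102*(48949 + (½)*(¼)*410) = 73102*(48949 + 205/4) = 73102*(196001/4) = 7164032551/2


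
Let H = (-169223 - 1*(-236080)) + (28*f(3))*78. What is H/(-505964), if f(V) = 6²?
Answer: -145481/505964 ≈ -0.28753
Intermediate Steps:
f(V) = 36
H = 145481 (H = (-169223 - 1*(-236080)) + (28*36)*78 = (-169223 + 236080) + 1008*78 = 66857 + 78624 = 145481)
H/(-505964) = 145481/(-505964) = 145481*(-1/505964) = -145481/505964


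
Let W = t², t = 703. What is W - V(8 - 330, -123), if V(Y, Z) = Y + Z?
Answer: 494654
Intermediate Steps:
W = 494209 (W = 703² = 494209)
W - V(8 - 330, -123) = 494209 - ((8 - 330) - 123) = 494209 - (-322 - 123) = 494209 - 1*(-445) = 494209 + 445 = 494654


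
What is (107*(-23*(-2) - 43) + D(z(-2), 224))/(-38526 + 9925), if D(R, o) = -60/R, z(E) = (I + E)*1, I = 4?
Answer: -291/28601 ≈ -0.010174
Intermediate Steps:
z(E) = 4 + E (z(E) = (4 + E)*1 = 4 + E)
(107*(-23*(-2) - 43) + D(z(-2), 224))/(-38526 + 9925) = (107*(-23*(-2) - 43) - 60/(4 - 2))/(-38526 + 9925) = (107*(46 - 43) - 60/2)/(-28601) = (107*3 - 60*1/2)*(-1/28601) = (321 - 30)*(-1/28601) = 291*(-1/28601) = -291/28601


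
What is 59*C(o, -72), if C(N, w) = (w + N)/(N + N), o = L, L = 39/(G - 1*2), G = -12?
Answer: 20591/26 ≈ 791.96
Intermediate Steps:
L = -39/14 (L = 39/(-12 - 1*2) = 39/(-12 - 2) = 39/(-14) = 39*(-1/14) = -39/14 ≈ -2.7857)
o = -39/14 ≈ -2.7857
C(N, w) = (N + w)/(2*N) (C(N, w) = (N + w)/((2*N)) = (N + w)*(1/(2*N)) = (N + w)/(2*N))
59*C(o, -72) = 59*((-39/14 - 72)/(2*(-39/14))) = 59*((½)*(-14/39)*(-1047/14)) = 59*(349/26) = 20591/26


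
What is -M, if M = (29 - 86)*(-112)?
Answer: -6384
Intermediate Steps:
M = 6384 (M = -57*(-112) = 6384)
-M = -1*6384 = -6384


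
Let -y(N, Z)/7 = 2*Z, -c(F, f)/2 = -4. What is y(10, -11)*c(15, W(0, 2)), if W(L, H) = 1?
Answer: 1232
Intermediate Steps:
c(F, f) = 8 (c(F, f) = -2*(-4) = 8)
y(N, Z) = -14*Z
y(10, -11)*c(15, W(0, 2)) = -14*(-11)*8 = 154*8 = 1232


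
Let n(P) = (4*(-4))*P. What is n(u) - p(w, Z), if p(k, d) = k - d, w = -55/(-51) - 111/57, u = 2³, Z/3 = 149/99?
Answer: -1306963/10659 ≈ -122.62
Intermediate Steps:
Z = 149/33 (Z = 3*(149/99) = 149/33 ≈ 4.5152)
u = 8
w = -842/969 (w = -55*(-1/51) - 111*1/57 = 55/51 - 37/19 = -842/969 ≈ -0.86894)
n(P) = -16*P
n(u) - p(w, Z) = -16*8 - (-842/969 - 1*149/33) = -128 - (-842/969 - 149/33) = -128 - 1*(-57389/10659) = -128 + 57389/10659 = -1306963/10659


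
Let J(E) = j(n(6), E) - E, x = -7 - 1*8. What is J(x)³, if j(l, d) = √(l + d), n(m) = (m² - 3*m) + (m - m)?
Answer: (15 + √3)³ ≈ 4684.3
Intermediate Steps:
n(m) = m² - 3*m (n(m) = (m² - 3*m) + 0 = m² - 3*m)
x = -15 (x = -7 - 8 = -15)
j(l, d) = √(d + l)
J(E) = √(18 + E) - E (J(E) = √(E + 6*(-3 + 6)) - E = √(E + 6*3) - E = √(E + 18) - E = √(18 + E) - E)
J(x)³ = (√(18 - 15) - 1*(-15))³ = (√3 + 15)³ = (15 + √3)³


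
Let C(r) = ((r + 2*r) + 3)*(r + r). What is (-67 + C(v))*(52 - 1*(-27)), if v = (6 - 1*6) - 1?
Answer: -5293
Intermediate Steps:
v = -1 (v = (6 - 6) - 1 = 0 - 1 = -1)
C(r) = 2*r*(3 + 3*r) (C(r) = (3*r + 3)*(2*r) = (3 + 3*r)*(2*r) = 2*r*(3 + 3*r))
(-67 + C(v))*(52 - 1*(-27)) = (-67 + 6*(-1)*(1 - 1))*(52 - 1*(-27)) = (-67 + 6*(-1)*0)*(52 + 27) = (-67 + 0)*79 = -67*79 = -5293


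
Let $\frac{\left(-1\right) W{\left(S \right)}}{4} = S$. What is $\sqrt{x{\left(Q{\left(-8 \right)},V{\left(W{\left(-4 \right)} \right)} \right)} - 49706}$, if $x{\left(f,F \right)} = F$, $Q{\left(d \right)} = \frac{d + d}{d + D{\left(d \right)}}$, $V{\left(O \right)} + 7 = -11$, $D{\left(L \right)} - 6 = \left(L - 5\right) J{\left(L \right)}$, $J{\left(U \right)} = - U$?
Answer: $2 i \sqrt{12431} \approx 222.99 i$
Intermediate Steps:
$D{\left(L \right)} = 6 - L \left(-5 + L\right)$ ($D{\left(L \right)} = 6 + \left(L - 5\right) \left(- L\right) = 6 + \left(-5 + L\right) \left(- L\right) = 6 - L \left(-5 + L\right)$)
$W{\left(S \right)} = - 4 S$
$V{\left(O \right)} = -18$ ($V{\left(O \right)} = -7 - 11 = -18$)
$Q{\left(d \right)} = \frac{2 d}{6 - d^{2} + 6 d}$ ($Q{\left(d \right)} = \frac{d + d}{d + \left(6 - d^{2} + 5 d\right)} = \frac{2 d}{6 - d^{2} + 6 d}$)
$\sqrt{x{\left(Q{\left(-8 \right)},V{\left(W{\left(-4 \right)} \right)} \right)} - 49706} = \sqrt{-18 - 49706} = \sqrt{-49724} = 2 i \sqrt{12431}$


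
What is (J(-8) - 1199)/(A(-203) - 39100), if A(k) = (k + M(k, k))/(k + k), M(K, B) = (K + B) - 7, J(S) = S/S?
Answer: 17371/566928 ≈ 0.030641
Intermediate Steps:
J(S) = 1
M(K, B) = -7 + B + K (M(K, B) = (B + K) - 7 = -7 + B + K)
A(k) = (-7 + 3*k)/(2*k) (A(k) = (k + (-7 + k + k))/(k + k) = (k + (-7 + 2*k))/((2*k)) = (-7 + 3*k)*(1/(2*k)) = (-7 + 3*k)/(2*k))
(J(-8) - 1199)/(A(-203) - 39100) = (1 - 1199)/((½)*(-7 + 3*(-203))/(-203) - 39100) = -1198/((½)*(-1/203)*(-7 - 609) - 39100) = -1198/((½)*(-1/203)*(-616) - 39100) = -1198/(44/29 - 39100) = -1198/(-1133856/29) = -1198*(-29/1133856) = 17371/566928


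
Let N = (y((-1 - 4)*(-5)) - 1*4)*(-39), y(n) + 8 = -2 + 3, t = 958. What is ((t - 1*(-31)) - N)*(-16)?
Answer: -8960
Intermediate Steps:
y(n) = -7 (y(n) = -8 + (-2 + 3) = -8 + 1 = -7)
N = 429 (N = (-7 - 1*4)*(-39) = (-7 - 4)*(-39) = -11*(-39) = 429)
((t - 1*(-31)) - N)*(-16) = ((958 - 1*(-31)) - 1*429)*(-16) = ((958 + 31) - 429)*(-16) = (989 - 429)*(-16) = 560*(-16) = -8960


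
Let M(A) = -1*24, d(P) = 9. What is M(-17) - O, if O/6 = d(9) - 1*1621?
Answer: 9648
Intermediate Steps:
O = -9672 (O = 6*(9 - 1*1621) = 6*(9 - 1621) = 6*(-1612) = -9672)
M(A) = -24
M(-17) - O = -24 - 1*(-9672) = -24 + 9672 = 9648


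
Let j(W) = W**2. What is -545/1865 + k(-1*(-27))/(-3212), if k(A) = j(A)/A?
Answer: -360179/1198076 ≈ -0.30063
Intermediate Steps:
k(A) = A (k(A) = A**2/A = A)
-545/1865 + k(-1*(-27))/(-3212) = -545/1865 - 1*(-27)/(-3212) = -545*1/1865 + 27*(-1/3212) = -109/373 - 27/3212 = -360179/1198076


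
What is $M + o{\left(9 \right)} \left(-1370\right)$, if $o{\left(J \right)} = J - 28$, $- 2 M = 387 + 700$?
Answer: $\frac{50973}{2} \approx 25487.0$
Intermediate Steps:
$M = - \frac{1087}{2}$ ($M = - \frac{387 + 700}{2} = \left(- \frac{1}{2}\right) 1087 = - \frac{1087}{2} \approx -543.5$)
$o{\left(J \right)} = -28 + J$
$M + o{\left(9 \right)} \left(-1370\right) = - \frac{1087}{2} + \left(-28 + 9\right) \left(-1370\right) = - \frac{1087}{2} - -26030 = - \frac{1087}{2} + 26030 = \frac{50973}{2}$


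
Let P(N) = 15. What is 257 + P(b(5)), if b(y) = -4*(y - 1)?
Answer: 272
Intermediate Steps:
b(y) = 4 - 4*y (b(y) = -4*(-1 + y) = 4 - 4*y)
257 + P(b(5)) = 257 + 15 = 272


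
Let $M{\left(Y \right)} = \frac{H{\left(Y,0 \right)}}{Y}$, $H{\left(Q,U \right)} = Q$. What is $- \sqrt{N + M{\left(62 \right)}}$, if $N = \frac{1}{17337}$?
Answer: $- \frac{\sqrt{300588906}}{17337} \approx -1.0$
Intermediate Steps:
$N = \frac{1}{17337} \approx 5.768 \cdot 10^{-5}$
$M{\left(Y \right)} = 1$ ($M{\left(Y \right)} = \frac{Y}{Y} = 1$)
$- \sqrt{N + M{\left(62 \right)}} = - \sqrt{\frac{1}{17337} + 1} = - \sqrt{\frac{17338}{17337}} = - \frac{\sqrt{300588906}}{17337}$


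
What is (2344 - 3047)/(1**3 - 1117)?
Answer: 703/1116 ≈ 0.62993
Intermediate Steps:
(2344 - 3047)/(1**3 - 1117) = -703/(1 - 1117) = -703/(-1116) = -703*(-1/1116) = 703/1116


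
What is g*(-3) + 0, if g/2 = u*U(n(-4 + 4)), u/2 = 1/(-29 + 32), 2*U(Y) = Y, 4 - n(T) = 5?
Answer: 2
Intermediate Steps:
n(T) = -1 (n(T) = 4 - 1*5 = 4 - 5 = -1)
U(Y) = Y/2
u = 2/3 (u = 2/(-29 + 32) = 2/3 ≈ 0.66667)
g = -2/3 (g = 2*(2*((1/2)*(-1))/3) = 2*((2/3)*(-1/2)) = 2*(-1/3) = -2/3 ≈ -0.66667)
g*(-3) + 0 = -2/3*(-3) + 0 = 2 + 0 = 2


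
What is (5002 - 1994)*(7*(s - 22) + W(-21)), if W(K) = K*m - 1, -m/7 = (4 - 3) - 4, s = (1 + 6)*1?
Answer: -1645376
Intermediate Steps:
s = 7 (s = 7*1 = 7)
m = 21 (m = -7*((4 - 3) - 4) = -7*(1 - 4) = -7*(-3) = 21)
W(K) = -1 + 21*K (W(K) = K*21 - 1 = 21*K - 1 = -1 + 21*K)
(5002 - 1994)*(7*(s - 22) + W(-21)) = (5002 - 1994)*(7*(7 - 22) + (-1 + 21*(-21))) = 3008*(7*(-15) + (-1 - 441)) = 3008*(-105 - 442) = 3008*(-547) = -1645376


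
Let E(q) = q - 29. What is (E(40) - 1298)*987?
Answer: -1270269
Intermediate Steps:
E(q) = -29 + q
(E(40) - 1298)*987 = ((-29 + 40) - 1298)*987 = (11 - 1298)*987 = -1287*987 = -1270269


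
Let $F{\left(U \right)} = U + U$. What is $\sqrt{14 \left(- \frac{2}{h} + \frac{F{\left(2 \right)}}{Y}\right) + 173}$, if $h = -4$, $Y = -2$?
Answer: $2 \sqrt{38} \approx 12.329$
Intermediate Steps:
$F{\left(U \right)} = 2 U$
$\sqrt{14 \left(- \frac{2}{h} + \frac{F{\left(2 \right)}}{Y}\right) + 173} = \sqrt{14 \left(- \frac{2}{-4} + \frac{2 \cdot 2}{-2}\right) + 173} = \sqrt{14 \left(\left(-2\right) \left(- \frac{1}{4}\right) + 4 \left(- \frac{1}{2}\right)\right) + 173} = \sqrt{14 \left(\frac{1}{2} - 2\right) + 173} = \sqrt{14 \left(- \frac{3}{2}\right) + 173} = \sqrt{-21 + 173} = \sqrt{152} = 2 \sqrt{38}$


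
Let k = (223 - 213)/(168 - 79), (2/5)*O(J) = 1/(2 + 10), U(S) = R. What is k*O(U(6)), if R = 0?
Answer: 25/1068 ≈ 0.023408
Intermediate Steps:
U(S) = 0
O(J) = 5/24 (O(J) = 5/(2*(2 + 10)) = (5/2)/12 = (5/2)*(1/12) = 5/24)
k = 10/89 ≈ 0.11236
k*O(U(6)) = (10/89)*(5/24) = 25/1068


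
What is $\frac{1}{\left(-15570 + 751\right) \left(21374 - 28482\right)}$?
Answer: $\frac{1}{105333452} \approx 9.4937 \cdot 10^{-9}$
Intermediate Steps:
$\frac{1}{\left(-15570 + 751\right) \left(21374 - 28482\right)} = \frac{1}{\left(-14819\right) \left(-7108\right)} = \frac{1}{105333452}$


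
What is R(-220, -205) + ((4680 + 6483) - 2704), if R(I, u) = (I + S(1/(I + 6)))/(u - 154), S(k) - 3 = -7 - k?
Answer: 649919069/76826 ≈ 8459.6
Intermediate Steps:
S(k) = -4 - k (S(k) = 3 + (-7 - k) = -4 - k)
R(I, u) = (-4 + I - 1/(6 + I))/(-154 + u) (R(I, u) = (I + (-4 - 1/(I + 6)))/(u - 154) = (I + (-4 - 1/(6 + I)))/(-154 + u) = (-4 + I - 1/(6 + I))/(-154 + u))
R(-220, -205) + ((4680 + 6483) - 2704) = (-1 - (4 - 1*(-220))*(6 - 220))/((-154 - 205)*(6 - 220)) + ((4680 + 6483) - 2704) = (-1 - 1*(4 + 220)*(-214))/(-359*(-214)) + (11163 - 2704) = -1/359*(-1/214)*(-1 - 1*224*(-214)) + 8459 = -1/359*(-1/214)*(-1 + 47936) + 8459 = -1/359*(-1/214)*47935 + 8459 = 47935/76826 + 8459 = 649919069/76826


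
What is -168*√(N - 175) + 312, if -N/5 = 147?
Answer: 312 - 168*I*√910 ≈ 312.0 - 5067.9*I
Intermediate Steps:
N = -735 (N = -5*147 = -735)
-168*√(N - 175) + 312 = -168*√(-735 - 175) + 312 = -168*I*√910 + 312 = 312 - 168*I*√910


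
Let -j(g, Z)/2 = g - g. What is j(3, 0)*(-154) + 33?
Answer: 33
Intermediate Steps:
j(g, Z) = 0 (j(g, Z) = -2*(g - g) = -2*0 = 0)
j(3, 0)*(-154) + 33 = 0*(-154) + 33 = 0 + 33 = 33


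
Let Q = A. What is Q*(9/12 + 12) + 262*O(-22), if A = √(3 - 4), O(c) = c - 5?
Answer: -7074 + 51*I/4 ≈ -7074.0 + 12.75*I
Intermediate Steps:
O(c) = -5 + c
A = I (A = √(-1) = I ≈ 1.0*I)
Q = I ≈ 1.0*I
Q*(9/12 + 12) + 262*O(-22) = I*(9/12 + 12) + 262*(-5 - 22) = I*(9*(1/12) + 12) + 262*(-27) = I*(¾ + 12) - 7074 = I*(51/4) - 7074 = 51*I/4 - 7074 = -7074 + 51*I/4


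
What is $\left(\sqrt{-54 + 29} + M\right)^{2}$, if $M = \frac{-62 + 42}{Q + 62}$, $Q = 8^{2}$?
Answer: $- \frac{99125}{3969} - \frac{100 i}{63} \approx -24.975 - 1.5873 i$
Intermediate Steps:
$Q = 64$
$M = - \frac{10}{63}$ ($M = \frac{-62 + 42}{64 + 62} = - \frac{20}{126} = \left(-20\right) \frac{1}{126} = - \frac{10}{63} \approx -0.15873$)
$\left(\sqrt{-54 + 29} + M\right)^{2} = \left(\sqrt{-54 + 29} - \frac{10}{63}\right)^{2} = \left(\sqrt{-25} - \frac{10}{63}\right)^{2} = \left(5 i - \frac{10}{63}\right)^{2} = \left(- \frac{10}{63} + 5 i\right)^{2}$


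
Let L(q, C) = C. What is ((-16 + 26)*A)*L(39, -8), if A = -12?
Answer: 960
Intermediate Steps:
((-16 + 26)*A)*L(39, -8) = ((-16 + 26)*(-12))*(-8) = (10*(-12))*(-8) = -120*(-8) = 960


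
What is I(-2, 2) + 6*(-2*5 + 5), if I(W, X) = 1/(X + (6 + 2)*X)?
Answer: -539/18 ≈ -29.944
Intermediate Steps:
I(W, X) = 1/(9*X) (I(W, X) = 1/(X + 8*X) = 1/(9*X))
I(-2, 2) + 6*(-2*5 + 5) = (⅑)/2 + 6*(-2*5 + 5) = (⅑)*(½) + 6*(-10 + 5) = 1/18 + 6*(-5) = 1/18 - 30 = -539/18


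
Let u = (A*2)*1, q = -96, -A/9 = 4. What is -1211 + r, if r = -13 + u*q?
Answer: 5688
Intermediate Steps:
A = -36 (A = -9*4 = -36)
u = -72 (u = -36*2*1 = -72*1 = -72)
r = 6899 (r = -13 - 72*(-96) = -13 + 6912 = 6899)
-1211 + r = -1211 + 6899 = 5688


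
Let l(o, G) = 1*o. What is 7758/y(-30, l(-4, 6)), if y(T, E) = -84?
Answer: -1293/14 ≈ -92.357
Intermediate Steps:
l(o, G) = o
7758/y(-30, l(-4, 6)) = 7758/(-84) = 7758*(-1/84) = -1293/14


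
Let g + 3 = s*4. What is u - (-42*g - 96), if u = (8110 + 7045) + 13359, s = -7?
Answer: 27308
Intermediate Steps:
g = -31 (g = -3 - 7*4 = -3 - 28 = -31)
u = 28514 (u = 15155 + 13359 = 28514)
u - (-42*g - 96) = 28514 - (-42*(-31) - 96) = 28514 - (1302 - 96) = 28514 - 1*1206 = 28514 - 1206 = 27308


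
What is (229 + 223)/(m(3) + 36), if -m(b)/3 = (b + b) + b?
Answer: 452/9 ≈ 50.222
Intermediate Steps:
m(b) = -9*b (m(b) = -3*((b + b) + b) = -3*(2*b + b) = -9*b)
(229 + 223)/(m(3) + 36) = (229 + 223)/(-9*3 + 36) = 452/(-27 + 36) = 452/9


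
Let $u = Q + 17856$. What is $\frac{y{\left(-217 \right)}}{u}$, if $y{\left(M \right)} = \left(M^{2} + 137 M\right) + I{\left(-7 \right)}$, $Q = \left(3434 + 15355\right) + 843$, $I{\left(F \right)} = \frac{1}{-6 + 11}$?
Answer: $\frac{7891}{17040} \approx 0.46309$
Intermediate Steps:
$I{\left(F \right)} = \frac{1}{5}$
$Q = 19632$ ($Q = 18789 + 843 = 19632$)
$y{\left(M \right)} = \frac{1}{5} + M^{2} + 137 M$ ($y{\left(M \right)} = \left(M^{2} + 137 M\right) + \frac{1}{5} = \frac{1}{5} + M^{2} + 137 M$)
$u = 37488$ ($u = 19632 + 17856 = 37488$)
$\frac{y{\left(-217 \right)}}{u} = \frac{\frac{1}{5} + \left(-217\right)^{2} + 137 \left(-217\right)}{37488} = \left(\frac{1}{5} + 47089 - 29729\right) \frac{1}{37488} = \frac{86801}{5} \cdot \frac{1}{37488} = \frac{7891}{17040}$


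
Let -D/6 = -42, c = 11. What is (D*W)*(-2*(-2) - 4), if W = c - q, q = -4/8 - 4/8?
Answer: 0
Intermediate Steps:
D = 252 (D = -6*(-42) = 252)
q = -1 (q = -4*⅛ - 4*⅛ = -½ - ½ = -1)
W = 12 (W = 11 - 1*(-1) = 11 + 1 = 12)
(D*W)*(-2*(-2) - 4) = (252*12)*(-2*(-2) - 4) = 3024*(4 - 4) = 3024*0 = 0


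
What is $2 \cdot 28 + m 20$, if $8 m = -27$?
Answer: $- \frac{23}{2} \approx -11.5$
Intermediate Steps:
$m = - \frac{27}{8}$ ($m = \frac{1}{8} \left(-27\right) = - \frac{27}{8} \approx -3.375$)
$2 \cdot 28 + m 20 = 2 \cdot 28 - \frac{135}{2} = 56 - \frac{135}{2} = - \frac{23}{2}$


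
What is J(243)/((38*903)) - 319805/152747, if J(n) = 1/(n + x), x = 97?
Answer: -533012575579/254580369960 ≈ -2.0937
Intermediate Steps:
J(n) = 1/(97 + n) (J(n) = 1/(n + 97) = 1/(97 + n))
J(243)/((38*903)) - 319805/152747 = 1/((97 + 243)*((38*903))) - 319805/152747 = 1/(340*34314) - 319805*1/152747 = (1/340)*(1/34314) - 319805/152747 = 1/11666760 - 319805/152747 = -533012575579/254580369960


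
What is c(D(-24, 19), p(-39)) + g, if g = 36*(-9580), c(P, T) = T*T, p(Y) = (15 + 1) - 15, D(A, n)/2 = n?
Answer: -344879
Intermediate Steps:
D(A, n) = 2*n
p(Y) = 1 (p(Y) = 16 - 15 = 1)
c(P, T) = T²
g = -344880
c(D(-24, 19), p(-39)) + g = 1² - 344880 = 1 - 344880 = -344879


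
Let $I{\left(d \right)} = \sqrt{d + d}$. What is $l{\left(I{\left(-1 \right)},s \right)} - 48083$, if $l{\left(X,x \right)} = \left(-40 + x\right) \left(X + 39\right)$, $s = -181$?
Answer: $-56702 - 221 i \sqrt{2} \approx -56702.0 - 312.54 i$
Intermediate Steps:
$I{\left(d \right)} = \sqrt{2} \sqrt{d}$ ($I{\left(d \right)} = \sqrt{2 d} = \sqrt{2} \sqrt{d}$)
$l{\left(X,x \right)} = \left(-40 + x\right) \left(39 + X\right)$
$l{\left(I{\left(-1 \right)},s \right)} - 48083 = \left(-1560 - 40 \sqrt{2} \sqrt{-1} + 39 \left(-181\right) + \sqrt{2} \sqrt{-1} \left(-181\right)\right) - 48083 = \left(-1560 - 40 \sqrt{2} i - 7059 + \sqrt{2} i \left(-181\right)\right) - 48083 = \left(-1560 - 40 i \sqrt{2} - 7059 + i \sqrt{2} \left(-181\right)\right) - 48083 = \left(-1560 - 40 i \sqrt{2} - 7059 - 181 i \sqrt{2}\right) - 48083 = \left(-8619 - 221 i \sqrt{2}\right) - 48083 = -56702 - 221 i \sqrt{2}$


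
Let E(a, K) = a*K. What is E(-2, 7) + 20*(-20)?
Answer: -414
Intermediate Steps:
E(a, K) = K*a
E(-2, 7) + 20*(-20) = 7*(-2) + 20*(-20) = -14 - 400 = -414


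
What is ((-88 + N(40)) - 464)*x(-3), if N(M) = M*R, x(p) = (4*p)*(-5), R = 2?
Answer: -28320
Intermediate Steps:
x(p) = -20*p
N(M) = 2*M (N(M) = M*2 = 2*M)
((-88 + N(40)) - 464)*x(-3) = ((-88 + 2*40) - 464)*(-20*(-3)) = ((-88 + 80) - 464)*60 = (-8 - 464)*60 = -472*60 = -28320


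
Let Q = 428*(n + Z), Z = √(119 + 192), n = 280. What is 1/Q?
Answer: 70/8355523 - √311/33422092 ≈ 7.8500e-6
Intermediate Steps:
Z = √311 ≈ 17.635
Q = 119840 + 428*√311 (Q = 428*(280 + √311) = 119840 + 428*√311 ≈ 1.2739e+5)
1/Q = 1/(119840 + 428*√311)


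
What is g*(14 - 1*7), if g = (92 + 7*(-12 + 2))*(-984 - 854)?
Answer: -283052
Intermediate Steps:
g = -40436 (g = (92 + 7*(-10))*(-1838) = (92 - 70)*(-1838) = 22*(-1838) = -40436)
g*(14 - 1*7) = -40436*(14 - 1*7) = -40436*(14 - 7) = -40436*7 = -283052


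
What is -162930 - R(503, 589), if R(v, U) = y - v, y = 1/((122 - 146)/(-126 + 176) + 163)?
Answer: -659940926/4063 ≈ -1.6243e+5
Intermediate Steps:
y = 25/4063 (y = 1/(-24/50 + 163) = 1/(-24*1/50 + 163) = 1/(-12/25 + 163) = 1/(4063/25) = 25/4063 ≈ 0.0061531)
R(v, U) = 25/4063 - v
-162930 - R(503, 589) = -162930 - (25/4063 - 1*503) = -162930 - (25/4063 - 503) = -162930 - 1*(-2043664/4063) = -162930 + 2043664/4063 = -659940926/4063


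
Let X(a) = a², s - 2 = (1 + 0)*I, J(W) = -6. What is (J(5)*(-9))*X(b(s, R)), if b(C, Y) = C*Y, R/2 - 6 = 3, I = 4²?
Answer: 5668704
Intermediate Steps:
I = 16
R = 18 (R = 12 + 2*3 = 12 + 6 = 18)
s = 18 (s = 2 + (1 + 0)*16 = 2 + 1*16 = 2 + 16 = 18)
(J(5)*(-9))*X(b(s, R)) = (-6*(-9))*(18*18)² = 54*324² = 54*104976 = 5668704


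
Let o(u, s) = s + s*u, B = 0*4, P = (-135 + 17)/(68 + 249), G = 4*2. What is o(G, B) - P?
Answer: 118/317 ≈ 0.37224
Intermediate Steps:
G = 8
P = -118/317 ≈ -0.37224
B = 0
o(G, B) - P = 0*(1 + 8) - 1*(-118/317) = 0*9 + 118/317 = 0 + 118/317 = 118/317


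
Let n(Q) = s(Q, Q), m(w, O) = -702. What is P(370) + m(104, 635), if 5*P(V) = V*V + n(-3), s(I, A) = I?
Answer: 133387/5 ≈ 26677.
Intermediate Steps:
n(Q) = Q
P(V) = -3/5 + V**2/5 (P(V) = (V*V - 3)/5 = (V**2 - 3)/5 = (-3 + V**2)/5 = -3/5 + V**2/5)
P(370) + m(104, 635) = (-3/5 + (1/5)*370**2) - 702 = (-3/5 + (1/5)*136900) - 702 = (-3/5 + 27380) - 702 = 136897/5 - 702 = 133387/5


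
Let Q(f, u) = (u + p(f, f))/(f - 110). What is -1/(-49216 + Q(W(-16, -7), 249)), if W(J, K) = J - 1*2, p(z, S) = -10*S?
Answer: 128/6300077 ≈ 2.0317e-5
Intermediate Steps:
W(J, K) = -2 + J (W(J, K) = J - 2 = -2 + J)
Q(f, u) = (u - 10*f)/(-110 + f) (Q(f, u) = (u - 10*f)/(f - 110) = (u - 10*f)/(-110 + f))
-1/(-49216 + Q(W(-16, -7), 249)) = -1/(-49216 + (249 - 10*(-2 - 16))/(-110 + (-2 - 16))) = -1/(-49216 + (249 - 10*(-18))/(-110 - 18)) = -1/(-49216 + (249 + 180)/(-128)) = -1/(-49216 - 1/128*429) = -1/(-49216 - 429/128) = -1/(-6300077/128) = -1*(-128/6300077) = 128/6300077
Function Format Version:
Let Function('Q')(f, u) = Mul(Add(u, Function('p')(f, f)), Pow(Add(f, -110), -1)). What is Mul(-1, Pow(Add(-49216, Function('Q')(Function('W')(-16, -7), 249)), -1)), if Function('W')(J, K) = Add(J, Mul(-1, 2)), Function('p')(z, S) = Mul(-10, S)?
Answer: Rational(128, 6300077) ≈ 2.0317e-5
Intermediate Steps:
Function('W')(J, K) = Add(-2, J) (Function('W')(J, K) = Add(J, -2) = Add(-2, J))
Function('Q')(f, u) = Mul(Pow(Add(-110, f), -1), Add(u, Mul(-10, f))) (Function('Q')(f, u) = Mul(Add(u, Mul(-10, f)), Pow(Add(f, -110), -1)) = Mul(Add(u, Mul(-10, f)), Pow(Add(-110, f), -1)) = Mul(Pow(Add(-110, f), -1), Add(u, Mul(-10, f))))
Mul(-1, Pow(Add(-49216, Function('Q')(Function('W')(-16, -7), 249)), -1)) = Mul(-1, Pow(Add(-49216, Mul(Pow(Add(-110, Add(-2, -16)), -1), Add(249, Mul(-10, Add(-2, -16))))), -1)) = Mul(-1, Pow(Add(-49216, Mul(Pow(Add(-110, -18), -1), Add(249, Mul(-10, -18)))), -1)) = Mul(-1, Pow(Add(-49216, Mul(Pow(-128, -1), Add(249, 180))), -1)) = Mul(-1, Pow(Add(-49216, Mul(Rational(-1, 128), 429)), -1)) = Mul(-1, Pow(Add(-49216, Rational(-429, 128)), -1)) = Mul(-1, Pow(Rational(-6300077, 128), -1)) = Mul(-1, Rational(-128, 6300077)) = Rational(128, 6300077)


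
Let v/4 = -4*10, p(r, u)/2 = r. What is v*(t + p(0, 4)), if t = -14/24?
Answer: 280/3 ≈ 93.333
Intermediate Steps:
p(r, u) = 2*r
v = -160 (v = 4*(-4*10) = 4*(-40) = -160)
t = -7/12 (t = -14*1/24 = -7/12 ≈ -0.58333)
v*(t + p(0, 4)) = -160*(-7/12 + 2*0) = -160*(-7/12 + 0) = -160*(-7/12) = 280/3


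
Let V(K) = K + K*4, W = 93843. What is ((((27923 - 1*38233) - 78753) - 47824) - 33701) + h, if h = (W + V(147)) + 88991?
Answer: 12981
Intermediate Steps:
V(K) = 5*K (V(K) = K + 4*K = 5*K)
h = 183569 (h = (93843 + 5*147) + 88991 = (93843 + 735) + 88991 = 94578 + 88991 = 183569)
((((27923 - 1*38233) - 78753) - 47824) - 33701) + h = ((((27923 - 1*38233) - 78753) - 47824) - 33701) + 183569 = ((((27923 - 38233) - 78753) - 47824) - 33701) + 183569 = (((-10310 - 78753) - 47824) - 33701) + 183569 = ((-89063 - 47824) - 33701) + 183569 = (-136887 - 33701) + 183569 = -170588 + 183569 = 12981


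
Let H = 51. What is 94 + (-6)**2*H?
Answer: 1930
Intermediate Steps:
94 + (-6)**2*H = 94 + (-6)**2*51 = 94 + 36*51 = 94 + 1836 = 1930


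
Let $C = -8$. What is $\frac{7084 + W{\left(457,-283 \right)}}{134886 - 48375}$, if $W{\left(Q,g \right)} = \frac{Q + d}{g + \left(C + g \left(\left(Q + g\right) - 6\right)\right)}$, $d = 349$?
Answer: $\frac{338862334}{4138253685} \approx 0.081885$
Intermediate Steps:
$W{\left(Q,g \right)} = \frac{349 + Q}{-8 + g + g \left(-6 + Q + g\right)}$ ($W{\left(Q,g \right)} = \frac{Q + 349}{g + \left(-8 + g \left(\left(Q + g\right) - 6\right)\right)} = \frac{349 + Q}{g + \left(-8 + g \left(-6 + Q + g\right)\right)} = \frac{349 + Q}{-8 + g + g \left(-6 + Q + g\right)}$)
$\frac{7084 + W{\left(457,-283 \right)}}{134886 - 48375} = \frac{7084 + \frac{349 + 457}{-8 + \left(-283\right)^{2} - -1415 + 457 \left(-283\right)}}{134886 - 48375} = \frac{7084 + \frac{1}{-8 + 80089 + 1415 - 129331} \cdot 806}{86511} = \left(7084 + \frac{1}{-47835} \cdot 806\right) \frac{1}{86511} = \left(7084 - \frac{806}{47835}\right) \frac{1}{86511} = \frac{338862334}{47835} \cdot \frac{1}{86511} = \frac{338862334}{4138253685}$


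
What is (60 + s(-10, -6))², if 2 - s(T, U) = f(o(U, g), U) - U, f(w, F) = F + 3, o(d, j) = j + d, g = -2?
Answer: 3481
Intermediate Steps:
o(d, j) = d + j
f(w, F) = 3 + F
s(T, U) = -1 (s(T, U) = 2 - ((3 + U) - U) = 2 - 1*3 = 2 - 3 = -1)
(60 + s(-10, -6))² = (60 - 1)² = 59² = 3481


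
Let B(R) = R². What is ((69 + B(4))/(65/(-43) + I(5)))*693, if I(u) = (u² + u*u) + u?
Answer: 506583/460 ≈ 1101.3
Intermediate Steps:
I(u) = u + 2*u² (I(u) = (u² + u²) + u = 2*u² + u = u + 2*u²)
((69 + B(4))/(65/(-43) + I(5)))*693 = ((69 + 4²)/(65/(-43) + 5*(1 + 2*5)))*693 = ((69 + 16)/(65*(-1/43) + 5*(1 + 10)))*693 = (85/(-65/43 + 5*11))*693 = (85/(-65/43 + 55))*693 = (85/(2300/43))*693 = (85*(43/2300))*693 = (731/460)*693 = 506583/460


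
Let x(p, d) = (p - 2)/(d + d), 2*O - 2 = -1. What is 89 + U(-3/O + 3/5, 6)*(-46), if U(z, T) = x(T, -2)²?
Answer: 43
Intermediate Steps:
O = ½ (O = 1 + (½)*(-1) = 1 - ½ = ½ ≈ 0.50000)
x(p, d) = (-2 + p)/(2*d) (x(p, d) = (-2 + p)/((2*d)) = (-2 + p)*(1/(2*d)) = (-2 + p)/(2*d))
U(z, T) = (½ - T/4)² (U(z, T) = ((½)*(-2 + T)/(-2))² = ((½)*(-½)*(-2 + T))² = (½ - T/4)²)
89 + U(-3/O + 3/5, 6)*(-46) = 89 + ((2 - 1*6)²/16)*(-46) = 89 + ((2 - 6)²/16)*(-46) = 89 + ((1/16)*(-4)²)*(-46) = 89 + ((1/16)*16)*(-46) = 89 + 1*(-46) = 89 - 46 = 43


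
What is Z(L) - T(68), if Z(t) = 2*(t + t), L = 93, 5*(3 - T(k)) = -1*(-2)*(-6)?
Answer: 1833/5 ≈ 366.60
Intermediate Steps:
T(k) = 27/5 (T(k) = 3 - (-1*(-2))*(-6)/5 = 3 - 2*(-6)/5 = 3 - ⅕*(-12) = 3 + 12/5 = 27/5)
Z(t) = 4*t (Z(t) = 2*(2*t) = 4*t)
Z(L) - T(68) = 4*93 - 1*27/5 = 372 - 27/5 = 1833/5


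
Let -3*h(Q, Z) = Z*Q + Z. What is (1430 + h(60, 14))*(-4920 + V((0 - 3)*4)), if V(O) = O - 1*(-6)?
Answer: -5641912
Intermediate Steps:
V(O) = 6 + O (V(O) = O + 6 = 6 + O)
h(Q, Z) = -Z/3 - Q*Z/3 (h(Q, Z) = -(Z*Q + Z)/3 = -(Q*Z + Z)/3 = -(Z + Q*Z)/3 = -Z/3 - Q*Z/3)
(1430 + h(60, 14))*(-4920 + V((0 - 3)*4)) = (1430 - ⅓*14*(1 + 60))*(-4920 + (6 + (0 - 3)*4)) = (1430 - ⅓*14*61)*(-4920 + (6 - 3*4)) = (1430 - 854/3)*(-4920 + (6 - 12)) = 3436*(-4920 - 6)/3 = (3436/3)*(-4926) = -5641912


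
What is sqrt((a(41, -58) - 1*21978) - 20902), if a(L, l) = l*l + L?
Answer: 5*I*sqrt(1579) ≈ 198.68*I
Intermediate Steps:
a(L, l) = L + l**2 (a(L, l) = l**2 + L = L + l**2)
sqrt((a(41, -58) - 1*21978) - 20902) = sqrt(((41 + (-58)**2) - 1*21978) - 20902) = sqrt(((41 + 3364) - 21978) - 20902) = sqrt((3405 - 21978) - 20902) = sqrt(-18573 - 20902) = sqrt(-39475) = 5*I*sqrt(1579)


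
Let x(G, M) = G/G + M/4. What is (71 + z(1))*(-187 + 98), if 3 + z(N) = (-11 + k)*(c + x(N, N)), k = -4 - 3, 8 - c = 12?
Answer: -20915/2 ≈ -10458.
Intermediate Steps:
c = -4 (c = 8 - 1*12 = 8 - 12 = -4)
k = -7
x(G, M) = 1 + M/4 (x(G, M) = 1 + M*(¼) = 1 + M/4)
z(N) = 51 - 9*N/2 (z(N) = -3 + (-11 - 7)*(-4 + (1 + N/4)) = -3 - 18*(-3 + N/4) = -3 + (54 - 9*N/2) = 51 - 9*N/2)
(71 + z(1))*(-187 + 98) = (71 + (51 - 9/2*1))*(-187 + 98) = (71 + (51 - 9/2))*(-89) = (71 + 93/2)*(-89) = (235/2)*(-89) = -20915/2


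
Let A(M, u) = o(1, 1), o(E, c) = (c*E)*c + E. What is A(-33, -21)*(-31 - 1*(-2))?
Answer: -58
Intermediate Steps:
o(E, c) = E + E*c² (o(E, c) = (E*c)*c + E = E*c² + E = E + E*c²)
A(M, u) = 2 (A(M, u) = 1*(1 + 1²) = 1*(1 + 1) = 1*2 = 2)
A(-33, -21)*(-31 - 1*(-2)) = 2*(-31 - 1*(-2)) = 2*(-31 + 2) = 2*(-29) = -58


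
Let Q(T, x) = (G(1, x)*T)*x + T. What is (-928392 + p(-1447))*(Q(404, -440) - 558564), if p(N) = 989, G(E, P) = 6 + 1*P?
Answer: -71029499001040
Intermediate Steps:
G(E, P) = 6 + P
Q(T, x) = T + T*x*(6 + x) (Q(T, x) = ((6 + x)*T)*x + T = (T*(6 + x))*x + T = T*x*(6 + x) + T = T + T*x*(6 + x))
(-928392 + p(-1447))*(Q(404, -440) - 558564) = (-928392 + 989)*(404*(1 - 440*(6 - 440)) - 558564) = -927403*(404*(1 - 440*(-434)) - 558564) = -927403*(404*(1 + 190960) - 558564) = -927403*(404*190961 - 558564) = -927403*(77148244 - 558564) = -927403*76589680 = -71029499001040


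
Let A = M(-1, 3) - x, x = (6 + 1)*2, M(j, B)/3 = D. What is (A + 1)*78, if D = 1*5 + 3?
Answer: 858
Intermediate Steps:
D = 8 (D = 5 + 3 = 8)
M(j, B) = 24 (M(j, B) = 3*8 = 24)
x = 14 (x = 7*2 = 14)
A = 10 (A = 24 - 1*14 = 24 - 14 = 10)
(A + 1)*78 = (10 + 1)*78 = 11*78 = 858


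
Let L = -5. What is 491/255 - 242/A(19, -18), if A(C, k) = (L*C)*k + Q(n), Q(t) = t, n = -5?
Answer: 14099/7905 ≈ 1.7836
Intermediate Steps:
A(C, k) = -5 - 5*C*k (A(C, k) = (-5*C)*k - 5 = -5*C*k - 5 = -5 - 5*C*k)
491/255 - 242/A(19, -18) = 491/255 - 242/(-5 - 5*19*(-18)) = 491*(1/255) - 242/(-5 + 1710) = 491/255 - 242/1705 = 491/255 - 242*1/1705 = 491/255 - 22/155 = 14099/7905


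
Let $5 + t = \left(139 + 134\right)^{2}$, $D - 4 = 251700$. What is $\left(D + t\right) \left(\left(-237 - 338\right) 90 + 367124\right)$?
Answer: $102883829272$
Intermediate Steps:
$D = 251704$ ($D = 4 + 251700 = 251704$)
$t = 74524$ ($t = -5 + \left(139 + 134\right)^{2} = -5 + 273^{2} = -5 + 74529 = 74524$)
$\left(D + t\right) \left(\left(-237 - 338\right) 90 + 367124\right) = \left(251704 + 74524\right) \left(\left(-237 - 338\right) 90 + 367124\right) = 326228 \left(\left(-575\right) 90 + 367124\right) = 326228 \left(-51750 + 367124\right) = 326228 \cdot 315374 = 102883829272$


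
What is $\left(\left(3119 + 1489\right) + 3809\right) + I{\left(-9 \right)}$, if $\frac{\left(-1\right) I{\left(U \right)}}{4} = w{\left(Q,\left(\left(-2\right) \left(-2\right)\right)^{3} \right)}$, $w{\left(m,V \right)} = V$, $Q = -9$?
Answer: $8161$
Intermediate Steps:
$I{\left(U \right)} = -256$ ($I{\left(U \right)} = - 4 \left(\left(-2\right) \left(-2\right)\right)^{3} = - 4 \cdot 4^{3} = \left(-4\right) 64 = -256$)
$\left(\left(3119 + 1489\right) + 3809\right) + I{\left(-9 \right)} = \left(\left(3119 + 1489\right) + 3809\right) - 256 = \left(4608 + 3809\right) - 256 = 8417 - 256 = 8161$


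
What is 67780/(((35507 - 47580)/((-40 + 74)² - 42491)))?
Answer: 2801686300/12073 ≈ 2.3206e+5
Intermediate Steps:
67780/(((35507 - 47580)/((-40 + 74)² - 42491))) = 67780/((-12073/(34² - 42491))) = 67780/((-12073/(1156 - 42491))) = 67780/((-12073/(-41335))) = 67780/((-12073*(-1/41335))) = 67780/(12073/41335) = 67780*(41335/12073) = 2801686300/12073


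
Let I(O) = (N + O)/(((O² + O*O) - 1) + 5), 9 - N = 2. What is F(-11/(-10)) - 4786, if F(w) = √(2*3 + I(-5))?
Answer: -4786 + √489/9 ≈ -4783.5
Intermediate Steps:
N = 7 (N = 9 - 1*2 = 9 - 2 = 7)
I(O) = (7 + O)/(4 + 2*O²) (I(O) = (7 + O)/(((O² + O*O) - 1) + 5) = (7 + O)/(((O² + O²) - 1) + 5) = (7 + O)/((2*O² - 1) + 5) = (7 + O)/((-1 + 2*O²) + 5) = (7 + O)/(4 + 2*O²))
F(w) = √489/9 (F(w) = √(2*3 + (7 - 5)/(2*(2 + (-5)²))) = √(6 + (½)*2/(2 + 25)) = √(6 + (½)*2/27) = √(6 + (½)*(1/27)*2) = √(6 + 1/27) = √(163/27) = √489/9)
F(-11/(-10)) - 4786 = √489/9 - 4786 = -4786 + √489/9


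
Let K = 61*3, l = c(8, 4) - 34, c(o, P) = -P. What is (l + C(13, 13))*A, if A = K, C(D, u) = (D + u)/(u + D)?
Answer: -6771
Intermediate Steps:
l = -38 (l = -1*4 - 34 = -4 - 34 = -38)
C(D, u) = 1 (C(D, u) = (D + u)/(D + u) = 1)
K = 183
A = 183
(l + C(13, 13))*A = (-38 + 1)*183 = -37*183 = -6771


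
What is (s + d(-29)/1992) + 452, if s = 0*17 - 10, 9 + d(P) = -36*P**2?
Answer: 283393/664 ≈ 426.80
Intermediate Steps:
d(P) = -9 - 36*P**2
s = -10 (s = 0 - 10 = -10)
(s + d(-29)/1992) + 452 = (-10 + (-9 - 36*(-29)**2)/1992) + 452 = (-10 + (-9 - 36*841)*(1/1992)) + 452 = (-10 + (-9 - 30276)*(1/1992)) + 452 = (-10 - 30285*1/1992) + 452 = (-10 - 10095/664) + 452 = -16735/664 + 452 = 283393/664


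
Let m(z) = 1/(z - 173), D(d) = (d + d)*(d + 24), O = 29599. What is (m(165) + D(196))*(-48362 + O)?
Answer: -12944950197/8 ≈ -1.6181e+9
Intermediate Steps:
D(d) = 2*d*(24 + d) (D(d) = (2*d)*(24 + d) = 2*d*(24 + d))
m(z) = 1/(-173 + z)
(m(165) + D(196))*(-48362 + O) = (1/(-173 + 165) + 2*196*(24 + 196))*(-48362 + 29599) = (1/(-8) + 2*196*220)*(-18763) = (-⅛ + 86240)*(-18763) = (689919/8)*(-18763) = -12944950197/8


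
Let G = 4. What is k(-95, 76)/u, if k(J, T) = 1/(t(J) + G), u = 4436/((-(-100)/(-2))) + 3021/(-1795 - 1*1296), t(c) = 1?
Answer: -15455/6931363 ≈ -0.0022297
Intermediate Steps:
u = -6931363/77275 (u = 4436/((-(-100)*(-1)/2)) + 3021/(-1795 - 1296) = 4436/((-25*2)) + 3021/(-3091) = 4436/(-50) + 3021*(-1/3091) = 4436*(-1/50) - 3021/3091 = -2218/25 - 3021/3091 = -6931363/77275 ≈ -89.697)
k(J, T) = ⅕ (k(J, T) = 1/(1 + 4) = 1/5 = ⅕)
k(-95, 76)/u = 1/(5*(-6931363/77275)) = (⅕)*(-77275/6931363) = -15455/6931363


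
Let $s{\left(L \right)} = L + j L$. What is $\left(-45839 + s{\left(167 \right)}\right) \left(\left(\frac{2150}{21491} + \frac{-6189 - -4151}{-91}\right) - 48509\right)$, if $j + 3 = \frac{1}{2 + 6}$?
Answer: $\frac{35010682770813657}{15645448} \approx 2.2378 \cdot 10^{9}$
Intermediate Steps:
$j = - \frac{23}{8}$ ($j = -3 + \frac{1}{2 + 6} = -3 + \frac{1}{8} = - \frac{23}{8} \approx -2.875$)
$s{\left(L \right)} = - \frac{15 L}{8}$ ($s{\left(L \right)} = L - \frac{23 L}{8} = - \frac{15 L}{8}$)
$\left(-45839 + s{\left(167 \right)}\right) \left(\left(\frac{2150}{21491} + \frac{-6189 - -4151}{-91}\right) - 48509\right) = \left(-45839 - \frac{2505}{8}\right) \left(\left(\frac{2150}{21491} + \frac{-6189 - -4151}{-91}\right) - 48509\right) = \left(-45839 - \frac{2505}{8}\right) \left(\left(2150 \cdot \frac{1}{21491} + \left(-6189 + 4151\right) \left(- \frac{1}{91}\right)\right) - 48509\right) = - \frac{369217 \left(\left(\frac{2150}{21491} - - \frac{2038}{91}\right) - 48509\right)}{8} = - \frac{369217 \left(\left(\frac{2150}{21491} + \frac{2038}{91}\right) - 48509\right)}{8} = - \frac{369217 \left(\frac{43994308}{1955681} - 48509\right)}{8} = \left(- \frac{369217}{8}\right) \left(- \frac{94824135321}{1955681}\right) = \frac{35010682770813657}{15645448}$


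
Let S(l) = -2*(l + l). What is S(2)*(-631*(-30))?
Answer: -151440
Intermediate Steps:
S(l) = -4*l
S(2)*(-631*(-30)) = (-4*2)*(-631*(-30)) = -8*18930 = -151440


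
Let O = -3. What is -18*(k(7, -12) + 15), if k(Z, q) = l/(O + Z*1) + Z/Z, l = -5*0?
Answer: -288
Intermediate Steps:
l = 0
k(Z, q) = 1 (k(Z, q) = 0/(-3 + Z*1) + Z/Z = 0/(-3 + Z) + 1 = 0 + 1 = 1)
-18*(k(7, -12) + 15) = -18*(1 + 15) = -18*16 = -288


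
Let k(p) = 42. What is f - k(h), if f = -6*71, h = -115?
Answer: -468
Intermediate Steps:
f = -426
f - k(h) = -426 - 1*42 = -426 - 42 = -468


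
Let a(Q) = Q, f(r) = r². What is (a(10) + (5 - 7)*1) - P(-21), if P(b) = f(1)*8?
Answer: 0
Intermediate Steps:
P(b) = 8 (P(b) = 1²*8 = 1*8 = 8)
(a(10) + (5 - 7)*1) - P(-21) = (10 + (5 - 7)*1) - 1*8 = (10 - 2*1) - 8 = (10 - 2) - 8 = 8 - 8 = 0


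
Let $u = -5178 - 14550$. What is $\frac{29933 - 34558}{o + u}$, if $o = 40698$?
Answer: $- \frac{925}{4194} \approx -0.22055$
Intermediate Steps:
$u = -19728$ ($u = -5178 - 14550 = -19728$)
$\frac{29933 - 34558}{o + u} = \frac{29933 - 34558}{40698 - 19728} = - \frac{4625}{20970} = \left(-4625\right) \frac{1}{20970} = - \frac{925}{4194}$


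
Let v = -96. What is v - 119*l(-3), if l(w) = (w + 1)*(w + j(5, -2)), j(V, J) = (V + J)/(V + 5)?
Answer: -3693/5 ≈ -738.60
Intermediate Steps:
j(V, J) = (J + V)/(5 + V)
l(w) = (1 + w)*(3/10 + w) (l(w) = (w + 1)*(w + (-2 + 5)/(5 + 5)) = (1 + w)*(w + 3/10) = (1 + w)*(3/10 + w))
v - 119*l(-3) = -96 - 119*(3/10 + (-3)**2 + (13/10)*(-3)) = -96 - 119*(3/10 + 9 - 39/10) = -96 - 119*27/5 = -96 - 3213/5 = -3693/5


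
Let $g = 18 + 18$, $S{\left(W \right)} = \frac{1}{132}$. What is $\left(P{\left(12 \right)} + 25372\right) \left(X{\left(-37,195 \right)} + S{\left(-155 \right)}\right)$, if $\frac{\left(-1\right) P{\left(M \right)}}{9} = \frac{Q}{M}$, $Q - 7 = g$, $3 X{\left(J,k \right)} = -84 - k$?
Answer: $- \frac{1244181725}{528} \approx -2.3564 \cdot 10^{6}$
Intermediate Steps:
$S{\left(W \right)} = \frac{1}{132}$
$X{\left(J,k \right)} = -28 - \frac{k}{3}$ ($X{\left(J,k \right)} = \frac{-84 - k}{3} = -28 - \frac{k}{3}$)
$g = 36$
$Q = 43$ ($Q = 7 + 36 = 43$)
$P{\left(M \right)} = - \frac{387}{M}$ ($P{\left(M \right)} = - 9 \frac{43}{M} = - \frac{387}{M}$)
$\left(P{\left(12 \right)} + 25372\right) \left(X{\left(-37,195 \right)} + S{\left(-155 \right)}\right) = \left(- \frac{387}{12} + 25372\right) \left(\left(-28 - 65\right) + \frac{1}{132}\right) = \left(\left(-387\right) \frac{1}{12} + 25372\right) \left(\left(-28 - 65\right) + \frac{1}{132}\right) = \left(- \frac{129}{4} + 25372\right) \left(-93 + \frac{1}{132}\right) = \frac{101359}{4} \left(- \frac{12275}{132}\right) = - \frac{1244181725}{528}$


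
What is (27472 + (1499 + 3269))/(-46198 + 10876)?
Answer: -16120/17661 ≈ -0.91275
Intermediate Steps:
(27472 + (1499 + 3269))/(-46198 + 10876) = (27472 + 4768)/(-35322) = 32240*(-1/35322) = -16120/17661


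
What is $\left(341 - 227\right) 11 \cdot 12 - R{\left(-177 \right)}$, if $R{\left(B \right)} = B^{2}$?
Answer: $-16281$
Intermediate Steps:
$\left(341 - 227\right) 11 \cdot 12 - R{\left(-177 \right)} = \left(341 - 227\right) 11 \cdot 12 - \left(-177\right)^{2} = 114 \cdot 132 - 31329 = 15048 - 31329 = -16281$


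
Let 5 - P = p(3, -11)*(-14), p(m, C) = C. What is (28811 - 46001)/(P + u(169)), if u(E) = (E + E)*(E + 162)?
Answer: -5730/37243 ≈ -0.15385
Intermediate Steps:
P = -149 (P = 5 - (-11)*(-14) = 5 - 1*154 = 5 - 154 = -149)
u(E) = 2*E*(162 + E) (u(E) = (2*E)*(162 + E) = 2*E*(162 + E))
(28811 - 46001)/(P + u(169)) = (28811 - 46001)/(-149 + 2*169*(162 + 169)) = -17190/(-149 + 2*169*331) = -17190/(-149 + 111878) = -17190/111729 = -17190*1/111729 = -5730/37243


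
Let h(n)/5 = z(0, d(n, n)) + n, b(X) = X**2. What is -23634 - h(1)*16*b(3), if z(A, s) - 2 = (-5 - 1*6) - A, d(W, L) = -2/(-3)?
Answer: -17874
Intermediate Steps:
d(W, L) = 2/3 (d(W, L) = -2*(-1/3) = 2/3)
z(A, s) = -9 - A (z(A, s) = 2 + ((-5 - 1*6) - A) = 2 + ((-5 - 6) - A) = 2 + (-11 - A) = -9 - A)
h(n) = -45 + 5*n (h(n) = 5*((-9 - 1*0) + n) = 5*((-9 + 0) + n) = 5*(-9 + n) = -45 + 5*n)
-23634 - h(1)*16*b(3) = -23634 - (-45 + 5*1)*16*3**2 = -23634 - (-45 + 5)*16*9 = -23634 - (-40*16)*9 = -23634 - (-640)*9 = -23634 - 1*(-5760) = -23634 + 5760 = -17874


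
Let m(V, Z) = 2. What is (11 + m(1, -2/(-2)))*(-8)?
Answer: -104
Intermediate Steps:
(11 + m(1, -2/(-2)))*(-8) = (11 + 2)*(-8) = 13*(-8) = -104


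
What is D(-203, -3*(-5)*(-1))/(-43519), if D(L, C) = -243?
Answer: 243/43519 ≈ 0.0055838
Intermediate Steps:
D(-203, -3*(-5)*(-1))/(-43519) = -243/(-43519) = -243*(-1/43519) = 243/43519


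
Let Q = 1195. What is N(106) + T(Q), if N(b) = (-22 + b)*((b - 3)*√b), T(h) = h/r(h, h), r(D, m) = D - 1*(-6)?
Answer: 1195/1201 + 8652*√106 ≈ 89079.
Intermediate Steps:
r(D, m) = 6 + D (r(D, m) = D + 6 = 6 + D)
T(h) = h/(6 + h)
N(b) = √b*(-22 + b)*(-3 + b) (N(b) = (-22 + b)*((-3 + b)*√b) = (-22 + b)*(√b*(-3 + b)) = √b*(-22 + b)*(-3 + b))
N(106) + T(Q) = √106*(66 + 106² - 25*106) + 1195/(6 + 1195) = √106*(66 + 11236 - 2650) + 1195/1201 = √106*8652 + 1195*(1/1201) = 8652*√106 + 1195/1201 = 1195/1201 + 8652*√106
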